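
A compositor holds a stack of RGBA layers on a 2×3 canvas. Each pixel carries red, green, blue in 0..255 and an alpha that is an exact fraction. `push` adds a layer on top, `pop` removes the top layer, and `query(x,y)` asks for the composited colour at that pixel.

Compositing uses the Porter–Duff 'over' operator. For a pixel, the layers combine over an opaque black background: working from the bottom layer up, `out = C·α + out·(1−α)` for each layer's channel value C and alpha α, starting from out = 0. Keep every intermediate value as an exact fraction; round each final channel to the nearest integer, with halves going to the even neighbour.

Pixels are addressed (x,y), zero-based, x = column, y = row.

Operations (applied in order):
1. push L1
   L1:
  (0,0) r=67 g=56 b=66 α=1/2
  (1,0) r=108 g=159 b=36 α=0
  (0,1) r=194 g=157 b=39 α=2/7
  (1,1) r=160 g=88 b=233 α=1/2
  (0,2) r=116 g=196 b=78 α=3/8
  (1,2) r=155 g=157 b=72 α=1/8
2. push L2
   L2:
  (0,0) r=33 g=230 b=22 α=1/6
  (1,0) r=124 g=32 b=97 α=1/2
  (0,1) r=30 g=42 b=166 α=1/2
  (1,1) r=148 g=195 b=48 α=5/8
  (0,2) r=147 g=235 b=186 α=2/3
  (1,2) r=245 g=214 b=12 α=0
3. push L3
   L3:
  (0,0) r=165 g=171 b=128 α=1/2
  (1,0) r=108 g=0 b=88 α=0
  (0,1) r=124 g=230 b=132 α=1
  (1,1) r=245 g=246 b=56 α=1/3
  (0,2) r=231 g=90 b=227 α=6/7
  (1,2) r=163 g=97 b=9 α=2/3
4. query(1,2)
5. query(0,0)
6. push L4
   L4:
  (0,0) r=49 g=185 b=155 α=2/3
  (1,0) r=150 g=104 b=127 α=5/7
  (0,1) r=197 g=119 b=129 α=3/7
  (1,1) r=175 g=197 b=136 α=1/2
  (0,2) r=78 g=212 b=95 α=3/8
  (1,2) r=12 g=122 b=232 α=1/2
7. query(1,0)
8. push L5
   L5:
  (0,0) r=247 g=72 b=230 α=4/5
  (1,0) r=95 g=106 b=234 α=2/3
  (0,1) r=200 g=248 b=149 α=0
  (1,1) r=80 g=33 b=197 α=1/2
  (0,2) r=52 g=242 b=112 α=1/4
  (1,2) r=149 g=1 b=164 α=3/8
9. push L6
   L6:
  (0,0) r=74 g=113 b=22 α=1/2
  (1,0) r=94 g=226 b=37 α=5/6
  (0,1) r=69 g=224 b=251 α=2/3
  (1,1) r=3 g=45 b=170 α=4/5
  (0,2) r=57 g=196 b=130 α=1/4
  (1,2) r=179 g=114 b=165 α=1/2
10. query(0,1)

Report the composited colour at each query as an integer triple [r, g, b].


query (1,2) [L1,L2,L3] — begin 0,0,0
L1 α=1/8: [155/8, 157/8, 9]
L2 α=0: [155/8, 157/8, 9]
L3 α=2/3: [921/8, 1709/24, 9]
→ [115, 71, 9]

query (0,0) [L1,L2,L3] — begin 0,0,0
L1 α=1/2: [67/2, 28, 33]
L2 α=1/6: [401/12, 185/3, 187/6]
L3 α=1/2: [2381/24, 349/3, 955/12]
→ [99, 116, 80]

query (1,0) [L1,L2,L3,L4] — begin 0,0,0
L1 α=0: [0, 0, 0]
L2 α=1/2: [62, 16, 97/2]
L3 α=0: [62, 16, 97/2]
L4 α=5/7: [874/7, 552/7, 732/7]
= [125, 79, 105]

(0,1) stack=L1,L2,L3,L4,L5,L6; from [0,0,0]:
after L1 α=2/7: [388/7, 314/7, 78/7]
after L2 α=1/2: [299/7, 304/7, 620/7]
after L3 α=1: [124, 230, 132]
after L4 α=3/7: [1087/7, 1277/7, 915/7]
after L5 α=0: [1087/7, 1277/7, 915/7]
after L6 α=2/3: [2053/21, 1471/7, 4429/21]
rounded: [98, 210, 211]


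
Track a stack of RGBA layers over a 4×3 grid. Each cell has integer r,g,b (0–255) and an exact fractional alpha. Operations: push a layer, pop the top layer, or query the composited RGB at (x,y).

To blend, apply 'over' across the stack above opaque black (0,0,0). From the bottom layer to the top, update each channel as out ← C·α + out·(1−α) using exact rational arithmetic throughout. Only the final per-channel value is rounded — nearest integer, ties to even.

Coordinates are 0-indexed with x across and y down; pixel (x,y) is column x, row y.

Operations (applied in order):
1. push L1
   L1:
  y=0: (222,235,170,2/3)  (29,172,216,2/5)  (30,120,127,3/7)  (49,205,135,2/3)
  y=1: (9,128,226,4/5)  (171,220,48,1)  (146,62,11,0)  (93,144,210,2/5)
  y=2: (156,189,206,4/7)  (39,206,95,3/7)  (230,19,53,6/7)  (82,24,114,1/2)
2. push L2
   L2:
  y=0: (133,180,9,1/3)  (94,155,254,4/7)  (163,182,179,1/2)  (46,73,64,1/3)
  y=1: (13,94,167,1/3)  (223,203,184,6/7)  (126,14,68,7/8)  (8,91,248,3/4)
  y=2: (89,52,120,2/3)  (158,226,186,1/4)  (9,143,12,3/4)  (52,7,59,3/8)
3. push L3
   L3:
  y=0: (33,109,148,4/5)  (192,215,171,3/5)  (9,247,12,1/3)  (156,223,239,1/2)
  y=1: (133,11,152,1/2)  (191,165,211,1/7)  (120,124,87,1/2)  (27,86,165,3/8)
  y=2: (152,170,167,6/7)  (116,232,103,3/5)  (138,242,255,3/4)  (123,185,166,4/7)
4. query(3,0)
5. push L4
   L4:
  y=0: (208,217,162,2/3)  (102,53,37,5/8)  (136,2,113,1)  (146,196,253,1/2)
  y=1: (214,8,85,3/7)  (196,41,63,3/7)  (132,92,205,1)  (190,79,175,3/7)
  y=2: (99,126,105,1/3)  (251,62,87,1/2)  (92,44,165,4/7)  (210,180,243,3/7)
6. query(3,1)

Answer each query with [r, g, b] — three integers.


query (3,0) [L1,L2,L3] — begin 0,0,0
after L1 α=2/3: [98/3, 410/3, 90]
after L2 α=1/3: [334/9, 1039/9, 244/3]
after L3 α=1/2: [869/9, 1523/9, 961/6]
→ [97, 169, 160]

(3,1) stack=L1,L2,L3,L4; from [0,0,0]:
L1 α=2/5: [186/5, 288/5, 84]
L2 α=3/4: [153/10, 1653/20, 207]
L3 α=3/8: [315/16, 2685/32, 765/4]
L4 α=3/7: [2595/28, 4581/56, 1290/7]
= [93, 82, 184]


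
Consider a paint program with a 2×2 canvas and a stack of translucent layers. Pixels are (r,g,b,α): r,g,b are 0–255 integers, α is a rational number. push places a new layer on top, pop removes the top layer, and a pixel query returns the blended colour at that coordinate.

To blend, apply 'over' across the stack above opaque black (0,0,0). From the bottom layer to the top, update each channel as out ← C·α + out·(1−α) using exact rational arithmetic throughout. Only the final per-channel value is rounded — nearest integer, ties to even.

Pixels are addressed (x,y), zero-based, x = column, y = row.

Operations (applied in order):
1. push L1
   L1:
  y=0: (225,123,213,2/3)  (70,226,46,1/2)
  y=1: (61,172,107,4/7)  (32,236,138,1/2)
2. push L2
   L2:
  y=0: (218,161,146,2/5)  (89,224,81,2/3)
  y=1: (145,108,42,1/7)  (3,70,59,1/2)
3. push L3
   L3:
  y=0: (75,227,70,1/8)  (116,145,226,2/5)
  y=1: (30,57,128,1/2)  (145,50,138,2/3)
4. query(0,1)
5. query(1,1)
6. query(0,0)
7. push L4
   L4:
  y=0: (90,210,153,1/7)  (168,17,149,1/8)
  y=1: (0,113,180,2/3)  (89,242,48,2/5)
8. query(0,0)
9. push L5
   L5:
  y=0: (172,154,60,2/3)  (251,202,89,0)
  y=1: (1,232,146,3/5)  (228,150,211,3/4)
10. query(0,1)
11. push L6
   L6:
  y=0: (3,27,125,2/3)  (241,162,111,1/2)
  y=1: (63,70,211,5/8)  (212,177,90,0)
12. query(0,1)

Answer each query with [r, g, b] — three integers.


at x=0,y=1 over L1,L2,L3:
after L1 α=4/7: [244/7, 688/7, 428/7]
after L2 α=1/7: [2479/49, 4884/49, 2862/49]
after L3 α=1/2: [3949/98, 7677/98, 4567/49]
rounded: [40, 78, 93]

query (1,1) [L1,L2,L3] — begin 0,0,0
L1 α=1/2: [16, 118, 69]
L2 α=1/2: [19/2, 94, 64]
L3 α=2/3: [599/6, 194/3, 340/3]
= [100, 65, 113]

(0,0) stack=L1,L2,L3; from [0,0,0]:
after L1 α=2/3: [150, 82, 142]
after L2 α=2/5: [886/5, 568/5, 718/5]
after L3 α=1/8: [6577/40, 5111/40, 672/5]
rounded: [164, 128, 134]

(0,0) stack=L1,L2,L3,L4; from [0,0,0]:
after L1 α=2/3: [150, 82, 142]
after L2 α=2/5: [886/5, 568/5, 718/5]
after L3 α=1/8: [6577/40, 5111/40, 672/5]
after L4 α=1/7: [21531/140, 19533/140, 4797/35]
rounded: [154, 140, 137]

query (0,1) [L1,L2,L3,L4,L5] — begin 0,0,0
L1 α=4/7: [244/7, 688/7, 428/7]
L2 α=1/7: [2479/49, 4884/49, 2862/49]
L3 α=1/2: [3949/98, 7677/98, 4567/49]
L4 α=2/3: [3949/294, 29825/294, 22207/147]
L5 α=3/5: [878/147, 132137/735, 21760/147]
= [6, 180, 148]

(0,1) stack=L1,L2,L3,L4,L5,L6; from [0,0,0]:
+L1 (α=4/7) → [244/7, 688/7, 428/7]
+L2 (α=1/7) → [2479/49, 4884/49, 2862/49]
+L3 (α=1/2) → [3949/98, 7677/98, 4567/49]
+L4 (α=2/3) → [3949/294, 29825/294, 22207/147]
+L5 (α=3/5) → [878/147, 132137/735, 21760/147]
+L6 (α=5/8) → [16313/392, 217887/1960, 73455/392]
= [42, 111, 187]


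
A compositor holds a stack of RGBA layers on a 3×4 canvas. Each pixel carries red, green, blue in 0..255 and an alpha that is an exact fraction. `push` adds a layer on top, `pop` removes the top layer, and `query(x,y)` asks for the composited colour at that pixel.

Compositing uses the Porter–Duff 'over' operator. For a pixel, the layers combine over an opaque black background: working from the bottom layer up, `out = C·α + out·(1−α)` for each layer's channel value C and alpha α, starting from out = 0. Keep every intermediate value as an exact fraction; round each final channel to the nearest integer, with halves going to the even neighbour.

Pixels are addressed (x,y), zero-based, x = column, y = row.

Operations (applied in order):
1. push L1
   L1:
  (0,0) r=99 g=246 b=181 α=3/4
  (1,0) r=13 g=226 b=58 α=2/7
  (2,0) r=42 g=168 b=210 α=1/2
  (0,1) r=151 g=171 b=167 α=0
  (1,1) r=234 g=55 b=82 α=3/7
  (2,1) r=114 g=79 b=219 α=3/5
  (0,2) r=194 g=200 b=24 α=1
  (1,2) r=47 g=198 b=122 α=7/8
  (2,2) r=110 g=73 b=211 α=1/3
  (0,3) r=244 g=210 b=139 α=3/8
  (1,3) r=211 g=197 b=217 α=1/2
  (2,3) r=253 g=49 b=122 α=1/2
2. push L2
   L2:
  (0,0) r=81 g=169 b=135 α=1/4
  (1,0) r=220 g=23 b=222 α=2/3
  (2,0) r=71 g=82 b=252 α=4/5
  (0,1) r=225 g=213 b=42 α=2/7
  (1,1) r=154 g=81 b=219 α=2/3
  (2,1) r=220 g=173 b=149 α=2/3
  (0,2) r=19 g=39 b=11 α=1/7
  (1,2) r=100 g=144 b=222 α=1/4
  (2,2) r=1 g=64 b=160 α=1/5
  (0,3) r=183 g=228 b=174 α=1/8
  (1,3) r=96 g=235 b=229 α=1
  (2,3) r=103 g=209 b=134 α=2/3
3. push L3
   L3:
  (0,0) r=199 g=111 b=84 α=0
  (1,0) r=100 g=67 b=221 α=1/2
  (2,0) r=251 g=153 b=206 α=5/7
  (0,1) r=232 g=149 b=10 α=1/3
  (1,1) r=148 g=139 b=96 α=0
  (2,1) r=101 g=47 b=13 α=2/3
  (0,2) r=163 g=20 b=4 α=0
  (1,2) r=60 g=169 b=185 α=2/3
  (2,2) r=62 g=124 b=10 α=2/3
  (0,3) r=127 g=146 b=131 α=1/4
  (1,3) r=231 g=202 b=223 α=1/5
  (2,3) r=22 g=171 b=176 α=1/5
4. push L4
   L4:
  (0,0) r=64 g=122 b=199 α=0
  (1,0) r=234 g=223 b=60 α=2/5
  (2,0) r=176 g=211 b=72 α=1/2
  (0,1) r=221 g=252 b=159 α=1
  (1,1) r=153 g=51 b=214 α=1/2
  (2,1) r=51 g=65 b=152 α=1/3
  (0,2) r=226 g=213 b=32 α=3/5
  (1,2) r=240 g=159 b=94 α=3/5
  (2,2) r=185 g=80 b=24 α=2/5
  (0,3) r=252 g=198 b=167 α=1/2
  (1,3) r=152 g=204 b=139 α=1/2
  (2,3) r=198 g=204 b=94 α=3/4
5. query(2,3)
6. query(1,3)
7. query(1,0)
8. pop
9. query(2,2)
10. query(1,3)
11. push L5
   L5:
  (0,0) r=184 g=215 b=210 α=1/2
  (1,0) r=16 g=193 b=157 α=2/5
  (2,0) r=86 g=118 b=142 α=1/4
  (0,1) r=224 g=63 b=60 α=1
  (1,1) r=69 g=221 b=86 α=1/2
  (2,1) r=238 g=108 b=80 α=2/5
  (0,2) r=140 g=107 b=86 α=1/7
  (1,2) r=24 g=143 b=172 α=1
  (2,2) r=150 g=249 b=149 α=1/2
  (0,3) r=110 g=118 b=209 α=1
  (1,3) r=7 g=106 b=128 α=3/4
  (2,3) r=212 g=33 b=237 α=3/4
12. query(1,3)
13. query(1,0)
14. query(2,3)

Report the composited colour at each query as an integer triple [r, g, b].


(2,3) stack=L1,L2,L3,L4; from [0,0,0]:
L1 α=1/2: [253/2, 49/2, 61]
L2 α=2/3: [665/6, 295/2, 329/3]
L3 α=1/5: [1396/15, 761/5, 1844/15]
L4 α=3/4: [5153/30, 3821/20, 3037/30]
→ [172, 191, 101]

query (1,3) [L1,L2,L3,L4] — begin 0,0,0
L1 α=1/2: [211/2, 197/2, 217/2]
L2 α=1: [96, 235, 229]
L3 α=1/5: [123, 1142/5, 1139/5]
L4 α=1/2: [275/2, 1081/5, 917/5]
rounded: [138, 216, 183]

at x=1,y=0 over L1,L2,L3,L4:
L1 α=2/7: [26/7, 452/7, 116/7]
L2 α=2/3: [3106/21, 258/7, 3224/21]
L3 α=1/2: [2603/21, 727/14, 7865/42]
L4 α=2/5: [5879/35, 1685/14, 1909/14]
= [168, 120, 136]

at x=2,y=2 over L1,L2,L3:
L1 α=1/3: [110/3, 73/3, 211/3]
L2 α=1/5: [443/15, 484/15, 1324/15]
L3 α=2/3: [2303/45, 4204/45, 1624/45]
= [51, 93, 36]

at x=1,y=3 over L1,L2,L3:
L1 α=1/2: [211/2, 197/2, 217/2]
L2 α=1: [96, 235, 229]
L3 α=1/5: [123, 1142/5, 1139/5]
→ [123, 228, 228]

at x=1,y=3 over L1,L2,L3,L5:
L1 α=1/2: [211/2, 197/2, 217/2]
L2 α=1: [96, 235, 229]
L3 α=1/5: [123, 1142/5, 1139/5]
L5 α=3/4: [36, 683/5, 3059/20]
= [36, 137, 153]

(1,0) stack=L1,L2,L3,L5; from [0,0,0]:
+L1 (α=2/7) → [26/7, 452/7, 116/7]
+L2 (α=2/3) → [3106/21, 258/7, 3224/21]
+L3 (α=1/2) → [2603/21, 727/14, 7865/42]
+L5 (α=2/5) → [2827/35, 1517/14, 12261/70]
rounded: [81, 108, 175]

query (2,3) [L1,L2,L3,L5] — begin 0,0,0
L1 α=1/2: [253/2, 49/2, 61]
L2 α=2/3: [665/6, 295/2, 329/3]
L3 α=1/5: [1396/15, 761/5, 1844/15]
L5 α=3/4: [2734/15, 314/5, 12509/60]
= [182, 63, 208]


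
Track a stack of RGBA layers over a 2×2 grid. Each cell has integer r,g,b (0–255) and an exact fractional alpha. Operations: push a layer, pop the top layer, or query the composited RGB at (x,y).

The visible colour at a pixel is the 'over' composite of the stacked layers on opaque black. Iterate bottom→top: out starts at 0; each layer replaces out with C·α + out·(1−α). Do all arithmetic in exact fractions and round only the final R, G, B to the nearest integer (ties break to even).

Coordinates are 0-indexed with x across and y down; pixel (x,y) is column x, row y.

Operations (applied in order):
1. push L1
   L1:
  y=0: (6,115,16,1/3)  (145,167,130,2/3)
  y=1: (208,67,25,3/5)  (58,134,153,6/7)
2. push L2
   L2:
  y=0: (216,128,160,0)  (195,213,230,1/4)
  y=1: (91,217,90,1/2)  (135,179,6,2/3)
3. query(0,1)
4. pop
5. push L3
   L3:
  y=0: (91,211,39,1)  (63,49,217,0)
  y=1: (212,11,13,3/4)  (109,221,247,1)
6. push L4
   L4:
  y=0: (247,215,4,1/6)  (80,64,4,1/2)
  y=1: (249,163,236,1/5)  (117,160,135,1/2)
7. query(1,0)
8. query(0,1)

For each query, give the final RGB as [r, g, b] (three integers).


at x=0,y=1 over L1,L2:
after L1 α=3/5: [624/5, 201/5, 15]
after L2 α=1/2: [1079/10, 643/5, 105/2]
→ [108, 129, 52]

at x=1,y=0 over L1,L3,L4:
L1 α=2/3: [290/3, 334/3, 260/3]
L3 α=0: [290/3, 334/3, 260/3]
L4 α=1/2: [265/3, 263/3, 136/3]
→ [88, 88, 45]

(0,1) stack=L1,L3,L4; from [0,0,0]:
+L1 (α=3/5) → [624/5, 201/5, 15]
+L3 (α=3/4) → [951/5, 183/10, 27/2]
+L4 (α=1/5) → [5049/25, 1181/25, 58]
→ [202, 47, 58]


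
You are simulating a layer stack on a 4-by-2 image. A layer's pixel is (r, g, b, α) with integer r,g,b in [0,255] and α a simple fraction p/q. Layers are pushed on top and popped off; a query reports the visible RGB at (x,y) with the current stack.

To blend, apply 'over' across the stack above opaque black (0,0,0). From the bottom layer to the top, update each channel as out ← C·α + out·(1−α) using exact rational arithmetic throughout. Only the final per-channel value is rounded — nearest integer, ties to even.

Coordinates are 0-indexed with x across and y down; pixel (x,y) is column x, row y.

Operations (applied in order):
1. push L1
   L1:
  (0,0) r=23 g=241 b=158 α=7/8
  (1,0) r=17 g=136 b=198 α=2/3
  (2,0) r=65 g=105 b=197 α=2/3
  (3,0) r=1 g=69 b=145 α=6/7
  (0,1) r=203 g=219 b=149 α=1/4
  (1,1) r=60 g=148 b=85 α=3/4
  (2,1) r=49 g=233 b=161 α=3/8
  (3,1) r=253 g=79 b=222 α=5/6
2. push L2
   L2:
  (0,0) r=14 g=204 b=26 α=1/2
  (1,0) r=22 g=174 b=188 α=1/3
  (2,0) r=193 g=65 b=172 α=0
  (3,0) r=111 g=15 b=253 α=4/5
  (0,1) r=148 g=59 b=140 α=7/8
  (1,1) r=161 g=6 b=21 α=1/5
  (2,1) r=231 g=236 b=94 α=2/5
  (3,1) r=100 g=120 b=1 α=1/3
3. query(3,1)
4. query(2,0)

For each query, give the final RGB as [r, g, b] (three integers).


at x=3,y=1 over L1,L2:
L1 α=5/6: [1265/6, 395/6, 185]
L2 α=1/3: [1565/9, 755/9, 371/3]
= [174, 84, 124]

(2,0) stack=L1,L2; from [0,0,0]:
+L1 (α=2/3) → [130/3, 70, 394/3]
+L2 (α=0) → [130/3, 70, 394/3]
rounded: [43, 70, 131]


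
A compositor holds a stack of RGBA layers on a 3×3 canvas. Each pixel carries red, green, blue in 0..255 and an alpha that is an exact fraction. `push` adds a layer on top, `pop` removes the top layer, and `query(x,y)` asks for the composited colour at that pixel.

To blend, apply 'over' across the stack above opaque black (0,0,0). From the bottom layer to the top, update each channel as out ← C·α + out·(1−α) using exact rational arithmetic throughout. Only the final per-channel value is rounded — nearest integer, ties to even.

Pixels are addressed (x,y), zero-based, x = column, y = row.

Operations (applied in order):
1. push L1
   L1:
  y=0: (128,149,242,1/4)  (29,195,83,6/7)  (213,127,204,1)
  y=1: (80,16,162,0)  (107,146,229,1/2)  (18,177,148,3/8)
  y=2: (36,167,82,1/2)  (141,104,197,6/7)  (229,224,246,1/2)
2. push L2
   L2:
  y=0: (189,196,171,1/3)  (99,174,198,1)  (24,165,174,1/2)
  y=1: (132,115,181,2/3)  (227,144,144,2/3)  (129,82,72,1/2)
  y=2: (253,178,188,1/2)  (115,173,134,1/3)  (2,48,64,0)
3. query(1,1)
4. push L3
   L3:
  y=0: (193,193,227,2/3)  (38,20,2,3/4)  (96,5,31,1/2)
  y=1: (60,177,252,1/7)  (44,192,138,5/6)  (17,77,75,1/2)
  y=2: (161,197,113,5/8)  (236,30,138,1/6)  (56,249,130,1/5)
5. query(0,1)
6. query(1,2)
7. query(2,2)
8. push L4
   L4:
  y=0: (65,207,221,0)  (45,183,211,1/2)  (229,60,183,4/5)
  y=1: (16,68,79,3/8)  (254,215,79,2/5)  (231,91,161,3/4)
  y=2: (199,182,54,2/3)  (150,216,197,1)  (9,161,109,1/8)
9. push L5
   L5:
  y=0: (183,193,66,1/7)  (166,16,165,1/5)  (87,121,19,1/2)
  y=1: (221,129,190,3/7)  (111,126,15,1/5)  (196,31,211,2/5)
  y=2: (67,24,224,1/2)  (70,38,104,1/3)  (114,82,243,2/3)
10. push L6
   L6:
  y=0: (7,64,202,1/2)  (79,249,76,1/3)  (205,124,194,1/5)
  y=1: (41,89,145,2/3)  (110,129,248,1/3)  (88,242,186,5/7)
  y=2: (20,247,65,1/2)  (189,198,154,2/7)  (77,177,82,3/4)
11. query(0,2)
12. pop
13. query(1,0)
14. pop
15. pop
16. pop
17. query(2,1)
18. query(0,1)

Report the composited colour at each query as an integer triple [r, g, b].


(1,1) stack=L1,L2; from [0,0,0]:
+L1 (α=1/2) → [107/2, 73, 229/2]
+L2 (α=2/3) → [1015/6, 361/3, 805/6]
= [169, 120, 134]

(0,1) stack=L1,L2,L3; from [0,0,0]:
+L1 (α=0) → [0, 0, 0]
+L2 (α=2/3) → [88, 230/3, 362/3]
+L3 (α=1/7) → [84, 91, 976/7]
→ [84, 91, 139]

at x=1,y=2 over L1,L2,L3:
+L1 (α=6/7) → [846/7, 624/7, 1182/7]
+L2 (α=1/3) → [2497/21, 2459/21, 3302/21]
+L3 (α=1/6) → [17441/126, 12925/126, 9704/63]
rounded: [138, 103, 154]

(2,2) stack=L1,L2,L3; from [0,0,0]:
after L1 α=1/2: [229/2, 112, 123]
after L2 α=0: [229/2, 112, 123]
after L3 α=1/5: [514/5, 697/5, 622/5]
= [103, 139, 124]

(0,2) stack=L1,L2,L3,L4,L5,L6; from [0,0,0]:
after L1 α=1/2: [18, 167/2, 41]
after L2 α=1/2: [271/2, 523/4, 229/2]
after L3 α=5/8: [2423/16, 5509/32, 1817/16]
after L4 α=2/3: [8791/48, 5719/32, 3545/48]
after L5 α=1/2: [12007/96, 6487/64, 14297/96]
after L6 α=1/2: [13927/192, 22295/128, 20537/192]
→ [73, 174, 107]

at x=1,y=0 over L1,L2,L3,L4,L5:
L1 α=6/7: [174/7, 1170/7, 498/7]
L2 α=1: [99, 174, 198]
L3 α=3/4: [213/4, 117/2, 51]
L4 α=1/2: [393/8, 483/4, 131]
L5 α=1/5: [145/2, 499/5, 689/5]
→ [72, 100, 138]

(2,1) stack=L1,L2; from [0,0,0]:
L1 α=3/8: [27/4, 531/8, 111/2]
L2 α=1/2: [543/8, 1187/16, 255/4]
= [68, 74, 64]

query (0,1) [L1,L2] — begin 0,0,0
after L1 α=0: [0, 0, 0]
after L2 α=2/3: [88, 230/3, 362/3]
= [88, 77, 121]


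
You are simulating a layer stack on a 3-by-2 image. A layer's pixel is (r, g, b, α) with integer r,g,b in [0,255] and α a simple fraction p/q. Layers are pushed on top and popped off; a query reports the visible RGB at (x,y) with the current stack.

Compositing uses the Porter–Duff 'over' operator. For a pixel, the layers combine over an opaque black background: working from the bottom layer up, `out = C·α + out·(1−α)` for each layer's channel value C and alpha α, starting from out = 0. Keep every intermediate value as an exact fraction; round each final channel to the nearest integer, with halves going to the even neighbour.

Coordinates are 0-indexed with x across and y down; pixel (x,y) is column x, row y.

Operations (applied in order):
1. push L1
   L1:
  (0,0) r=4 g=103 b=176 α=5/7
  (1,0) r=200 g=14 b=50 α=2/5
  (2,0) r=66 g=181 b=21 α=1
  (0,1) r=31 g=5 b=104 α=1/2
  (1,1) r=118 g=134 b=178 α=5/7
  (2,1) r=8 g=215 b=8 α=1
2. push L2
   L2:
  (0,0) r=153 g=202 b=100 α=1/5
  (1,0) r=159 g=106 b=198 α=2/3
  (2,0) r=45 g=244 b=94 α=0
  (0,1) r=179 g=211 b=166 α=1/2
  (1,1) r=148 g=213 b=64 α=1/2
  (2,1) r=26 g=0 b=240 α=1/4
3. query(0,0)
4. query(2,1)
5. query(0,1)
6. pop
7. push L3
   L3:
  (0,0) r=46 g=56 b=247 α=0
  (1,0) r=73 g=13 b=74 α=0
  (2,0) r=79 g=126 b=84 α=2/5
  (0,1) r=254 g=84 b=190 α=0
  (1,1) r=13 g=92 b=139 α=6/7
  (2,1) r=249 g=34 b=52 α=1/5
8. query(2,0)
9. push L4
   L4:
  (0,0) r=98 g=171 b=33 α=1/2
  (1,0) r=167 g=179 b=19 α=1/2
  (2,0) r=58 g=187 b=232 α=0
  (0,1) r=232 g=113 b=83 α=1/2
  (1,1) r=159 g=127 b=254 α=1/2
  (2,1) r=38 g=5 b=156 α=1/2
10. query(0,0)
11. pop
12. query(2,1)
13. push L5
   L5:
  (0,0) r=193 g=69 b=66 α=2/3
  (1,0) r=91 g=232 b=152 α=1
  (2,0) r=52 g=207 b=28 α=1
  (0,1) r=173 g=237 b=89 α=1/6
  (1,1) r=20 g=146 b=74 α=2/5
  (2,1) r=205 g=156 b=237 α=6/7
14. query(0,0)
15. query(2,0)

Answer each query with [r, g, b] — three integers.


query (0,0) [L1,L2] — begin 0,0,0
+L1 (α=5/7) → [20/7, 515/7, 880/7]
+L2 (α=1/5) → [1151/35, 3474/35, 844/7]
rounded: [33, 99, 121]

(2,1) stack=L1,L2; from [0,0,0]:
L1 α=1: [8, 215, 8]
L2 α=1/4: [25/2, 645/4, 66]
rounded: [12, 161, 66]

at x=0,y=1 over L1,L2:
L1 α=1/2: [31/2, 5/2, 52]
L2 α=1/2: [389/4, 427/4, 109]
rounded: [97, 107, 109]

at x=2,y=0 over L1,L3:
+L1 (α=1) → [66, 181, 21]
+L3 (α=2/5) → [356/5, 159, 231/5]
rounded: [71, 159, 46]

at x=0,y=0 over L1,L3,L4:
L1 α=5/7: [20/7, 515/7, 880/7]
L3 α=0: [20/7, 515/7, 880/7]
L4 α=1/2: [353/7, 856/7, 1111/14]
rounded: [50, 122, 79]

at x=2,y=1 over L1,L3:
+L1 (α=1) → [8, 215, 8]
+L3 (α=1/5) → [281/5, 894/5, 84/5]
rounded: [56, 179, 17]

at x=0,y=0 over L1,L3,L5:
after L1 α=5/7: [20/7, 515/7, 880/7]
after L3 α=0: [20/7, 515/7, 880/7]
after L5 α=2/3: [2722/21, 1481/21, 1804/21]
= [130, 71, 86]

(2,0) stack=L1,L3,L5; from [0,0,0]:
L1 α=1: [66, 181, 21]
L3 α=2/5: [356/5, 159, 231/5]
L5 α=1: [52, 207, 28]
→ [52, 207, 28]


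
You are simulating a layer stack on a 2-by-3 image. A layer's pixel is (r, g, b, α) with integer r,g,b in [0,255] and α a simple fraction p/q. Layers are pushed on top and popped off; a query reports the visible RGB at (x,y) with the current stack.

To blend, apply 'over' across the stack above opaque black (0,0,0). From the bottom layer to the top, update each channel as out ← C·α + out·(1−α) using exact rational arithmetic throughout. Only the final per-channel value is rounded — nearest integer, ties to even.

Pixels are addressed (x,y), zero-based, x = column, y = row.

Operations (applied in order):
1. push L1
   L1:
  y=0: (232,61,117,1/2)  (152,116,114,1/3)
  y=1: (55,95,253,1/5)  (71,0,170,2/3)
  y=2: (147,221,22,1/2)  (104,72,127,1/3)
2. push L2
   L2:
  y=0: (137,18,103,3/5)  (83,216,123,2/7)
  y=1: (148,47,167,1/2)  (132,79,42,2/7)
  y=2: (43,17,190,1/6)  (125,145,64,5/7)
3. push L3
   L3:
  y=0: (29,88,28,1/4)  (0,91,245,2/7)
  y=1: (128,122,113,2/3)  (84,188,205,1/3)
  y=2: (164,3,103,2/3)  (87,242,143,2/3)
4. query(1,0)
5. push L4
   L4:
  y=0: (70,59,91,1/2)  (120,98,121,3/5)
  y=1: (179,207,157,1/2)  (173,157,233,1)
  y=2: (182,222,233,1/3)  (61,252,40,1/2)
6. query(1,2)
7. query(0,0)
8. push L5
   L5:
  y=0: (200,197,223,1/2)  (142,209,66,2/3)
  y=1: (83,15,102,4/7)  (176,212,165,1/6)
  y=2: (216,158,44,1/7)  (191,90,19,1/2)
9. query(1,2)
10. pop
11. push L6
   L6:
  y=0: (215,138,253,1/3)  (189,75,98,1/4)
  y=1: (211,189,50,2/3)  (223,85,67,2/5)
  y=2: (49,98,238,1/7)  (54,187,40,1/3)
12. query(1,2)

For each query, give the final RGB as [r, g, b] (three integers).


query (1,0) [L1,L2,L3] — begin 0,0,0
after L1 α=1/3: [152/3, 116/3, 38]
after L2 α=2/7: [1258/21, 268/3, 436/7]
after L3 α=2/7: [6290/147, 1886/21, 5610/49]
= [43, 90, 114]

at x=1,y=2 over L1,L2,L3,L4:
+L1 (α=1/3) → [104/3, 24, 127/3]
+L2 (α=5/7) → [2083/21, 773/7, 1214/21]
+L3 (α=2/3) → [5737/63, 1387/7, 7220/63]
+L4 (α=1/2) → [4790/63, 3151/14, 4870/63]
→ [76, 225, 77]

(0,0) stack=L1,L2,L3,L4; from [0,0,0]:
+L1 (α=1/2) → [116, 61/2, 117/2]
+L2 (α=3/5) → [643/5, 23, 426/5]
+L3 (α=1/4) → [1037/10, 157/4, 709/10]
+L4 (α=1/2) → [1737/20, 393/8, 1619/20]
rounded: [87, 49, 81]

(1,2) stack=L1,L2,L3,L4,L5; from [0,0,0]:
L1 α=1/3: [104/3, 24, 127/3]
L2 α=5/7: [2083/21, 773/7, 1214/21]
L3 α=2/3: [5737/63, 1387/7, 7220/63]
L4 α=1/2: [4790/63, 3151/14, 4870/63]
L5 α=1/2: [16823/126, 4411/28, 6067/126]
= [134, 158, 48]

(1,2) stack=L1,L2,L3,L4,L6; from [0,0,0]:
+L1 (α=1/3) → [104/3, 24, 127/3]
+L2 (α=5/7) → [2083/21, 773/7, 1214/21]
+L3 (α=2/3) → [5737/63, 1387/7, 7220/63]
+L4 (α=1/2) → [4790/63, 3151/14, 4870/63]
+L6 (α=1/3) → [12982/189, 4460/21, 12260/189]
→ [69, 212, 65]


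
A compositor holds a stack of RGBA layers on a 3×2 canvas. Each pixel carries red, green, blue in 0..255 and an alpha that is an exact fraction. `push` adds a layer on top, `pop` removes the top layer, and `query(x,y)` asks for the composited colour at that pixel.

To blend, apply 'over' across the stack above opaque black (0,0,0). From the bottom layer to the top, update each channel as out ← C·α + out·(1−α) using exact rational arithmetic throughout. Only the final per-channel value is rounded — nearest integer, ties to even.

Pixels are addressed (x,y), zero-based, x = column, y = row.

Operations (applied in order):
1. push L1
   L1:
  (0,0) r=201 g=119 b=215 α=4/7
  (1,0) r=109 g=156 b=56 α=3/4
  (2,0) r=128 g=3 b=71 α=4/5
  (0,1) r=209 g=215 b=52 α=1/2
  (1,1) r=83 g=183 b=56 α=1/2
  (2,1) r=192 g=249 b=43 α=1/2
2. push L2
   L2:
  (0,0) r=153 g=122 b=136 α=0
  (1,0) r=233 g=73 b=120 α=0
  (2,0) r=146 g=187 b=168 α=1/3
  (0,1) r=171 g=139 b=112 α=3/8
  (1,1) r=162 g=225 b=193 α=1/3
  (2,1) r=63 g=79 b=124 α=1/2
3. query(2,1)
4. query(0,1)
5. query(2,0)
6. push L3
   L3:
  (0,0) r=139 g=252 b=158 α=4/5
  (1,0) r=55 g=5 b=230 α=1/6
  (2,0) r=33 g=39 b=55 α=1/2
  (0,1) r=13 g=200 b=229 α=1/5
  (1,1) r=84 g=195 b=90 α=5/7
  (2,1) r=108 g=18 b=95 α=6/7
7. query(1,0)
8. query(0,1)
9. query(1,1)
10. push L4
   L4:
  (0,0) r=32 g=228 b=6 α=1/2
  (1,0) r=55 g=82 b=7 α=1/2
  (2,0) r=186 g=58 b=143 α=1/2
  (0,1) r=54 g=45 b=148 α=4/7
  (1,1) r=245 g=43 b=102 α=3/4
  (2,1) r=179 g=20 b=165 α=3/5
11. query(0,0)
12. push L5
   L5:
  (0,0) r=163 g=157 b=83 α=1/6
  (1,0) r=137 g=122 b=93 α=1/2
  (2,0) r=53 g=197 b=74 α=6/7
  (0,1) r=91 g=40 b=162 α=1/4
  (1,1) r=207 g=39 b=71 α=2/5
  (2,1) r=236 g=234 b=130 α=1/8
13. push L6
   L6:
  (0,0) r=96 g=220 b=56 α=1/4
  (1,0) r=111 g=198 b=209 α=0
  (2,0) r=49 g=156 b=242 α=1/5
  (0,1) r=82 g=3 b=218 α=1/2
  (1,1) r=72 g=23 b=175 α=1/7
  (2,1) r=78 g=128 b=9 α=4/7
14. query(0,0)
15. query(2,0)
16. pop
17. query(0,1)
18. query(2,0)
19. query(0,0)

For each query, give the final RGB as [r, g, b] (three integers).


(2,1) stack=L1,L2; from [0,0,0]:
after L1 α=1/2: [96, 249/2, 43/2]
after L2 α=1/2: [159/2, 407/4, 291/4]
→ [80, 102, 73]

at x=0,y=1 over L1,L2:
+L1 (α=1/2) → [209/2, 215/2, 26]
+L2 (α=3/8) → [2071/16, 1909/16, 233/4]
= [129, 119, 58]

query (2,0) [L1,L2] — begin 0,0,0
after L1 α=4/5: [512/5, 12/5, 284/5]
after L2 α=1/3: [1754/15, 959/15, 1408/15]
rounded: [117, 64, 94]

at x=1,y=0 over L1,L2,L3:
+L1 (α=3/4) → [327/4, 117, 42]
+L2 (α=0) → [327/4, 117, 42]
+L3 (α=1/6) → [1855/24, 295/3, 220/3]
= [77, 98, 73]

at x=0,y=1 over L1,L2,L3:
after L1 α=1/2: [209/2, 215/2, 26]
after L2 α=3/8: [2071/16, 1909/16, 233/4]
after L3 α=1/5: [2123/20, 2709/20, 462/5]
= [106, 135, 92]

query (1,1) [L1,L2,L3] — begin 0,0,0
+L1 (α=1/2) → [83/2, 183/2, 28]
+L2 (α=1/3) → [245/3, 136, 83]
+L3 (α=5/7) → [250/3, 1247/7, 88]
→ [83, 178, 88]

at x=0,y=0 over L1,L2,L3,L4:
+L1 (α=4/7) → [804/7, 68, 860/7]
+L2 (α=0) → [804/7, 68, 860/7]
+L3 (α=4/5) → [4696/35, 1076/5, 5284/35]
+L4 (α=1/2) → [2908/35, 1108/5, 2747/35]
rounded: [83, 222, 78]

at x=0,y=0 over L1,L2,L3,L4,L5,L6:
+L1 (α=4/7) → [804/7, 68, 860/7]
+L2 (α=0) → [804/7, 68, 860/7]
+L3 (α=4/5) → [4696/35, 1076/5, 5284/35]
+L4 (α=1/2) → [2908/35, 1108/5, 2747/35]
+L5 (α=1/6) → [4049/42, 1265/6, 1664/21]
+L6 (α=1/4) → [5393/56, 1705/8, 514/7]
→ [96, 213, 73]

at x=2,y=0 over L1,L2,L3,L4,L5,L6:
L1 α=4/5: [512/5, 12/5, 284/5]
L2 α=1/3: [1754/15, 959/15, 1408/15]
L3 α=1/2: [2249/30, 772/15, 2233/30]
L4 α=1/2: [7829/60, 821/15, 6523/60]
L5 α=6/7: [26909/420, 18551/105, 33163/420]
L6 α=1/5: [32054/525, 90584/525, 58573/525]
= [61, 173, 112]

(0,1) stack=L1,L2,L3,L4,L5; from [0,0,0]:
+L1 (α=1/2) → [209/2, 215/2, 26]
+L2 (α=3/8) → [2071/16, 1909/16, 233/4]
+L3 (α=1/5) → [2123/20, 2709/20, 462/5]
+L4 (α=4/7) → [1527/20, 11727/140, 4346/35]
+L5 (α=1/4) → [6401/80, 40781/560, 4677/35]
→ [80, 73, 134]

(2,0) stack=L1,L2,L3,L4,L5; from [0,0,0]:
after L1 α=4/5: [512/5, 12/5, 284/5]
after L2 α=1/3: [1754/15, 959/15, 1408/15]
after L3 α=1/2: [2249/30, 772/15, 2233/30]
after L4 α=1/2: [7829/60, 821/15, 6523/60]
after L5 α=6/7: [26909/420, 18551/105, 33163/420]
rounded: [64, 177, 79]

(0,0) stack=L1,L2,L3,L4,L5; from [0,0,0]:
L1 α=4/7: [804/7, 68, 860/7]
L2 α=0: [804/7, 68, 860/7]
L3 α=4/5: [4696/35, 1076/5, 5284/35]
L4 α=1/2: [2908/35, 1108/5, 2747/35]
L5 α=1/6: [4049/42, 1265/6, 1664/21]
→ [96, 211, 79]


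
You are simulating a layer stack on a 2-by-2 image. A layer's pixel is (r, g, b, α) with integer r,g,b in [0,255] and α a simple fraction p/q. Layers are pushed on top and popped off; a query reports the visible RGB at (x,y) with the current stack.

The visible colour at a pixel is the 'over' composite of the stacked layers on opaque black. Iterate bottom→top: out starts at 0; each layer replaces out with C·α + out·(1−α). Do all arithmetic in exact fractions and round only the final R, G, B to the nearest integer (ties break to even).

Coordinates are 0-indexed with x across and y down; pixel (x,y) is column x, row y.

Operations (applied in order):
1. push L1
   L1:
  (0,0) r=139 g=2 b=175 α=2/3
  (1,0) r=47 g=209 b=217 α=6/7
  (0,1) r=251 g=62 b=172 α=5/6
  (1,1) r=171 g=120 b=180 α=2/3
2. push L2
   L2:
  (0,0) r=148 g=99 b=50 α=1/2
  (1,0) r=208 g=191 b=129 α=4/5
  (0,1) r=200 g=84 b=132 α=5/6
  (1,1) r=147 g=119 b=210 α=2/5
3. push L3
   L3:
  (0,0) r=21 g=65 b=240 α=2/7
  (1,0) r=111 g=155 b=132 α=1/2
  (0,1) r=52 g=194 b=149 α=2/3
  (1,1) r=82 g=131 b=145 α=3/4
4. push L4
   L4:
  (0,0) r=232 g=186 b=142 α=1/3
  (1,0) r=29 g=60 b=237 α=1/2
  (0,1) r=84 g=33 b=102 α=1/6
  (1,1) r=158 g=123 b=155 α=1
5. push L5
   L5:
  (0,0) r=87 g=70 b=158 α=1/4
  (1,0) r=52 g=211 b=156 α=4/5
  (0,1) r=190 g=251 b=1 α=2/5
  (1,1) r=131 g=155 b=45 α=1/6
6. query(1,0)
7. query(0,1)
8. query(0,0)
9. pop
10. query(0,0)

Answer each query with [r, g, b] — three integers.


at x=1,y=0 over L1,L2,L3,L4,L5:
L1 α=6/7: [282/7, 1254/7, 186]
L2 α=4/5: [6106/35, 6602/35, 702/5]
L3 α=1/2: [9991/70, 12027/70, 681/5]
L4 α=1/2: [12021/140, 16227/140, 933/5]
L5 α=4/5: [41141/700, 134387/700, 4053/25]
rounded: [59, 192, 162]

(0,1) stack=L1,L2,L3,L4,L5; from [0,0,0]:
after L1 α=5/6: [1255/6, 155/3, 430/3]
after L2 α=5/6: [7255/36, 1415/18, 1205/9]
after L3 α=2/3: [10999/108, 8399/54, 3887/27]
after L4 α=1/6: [64067/648, 43777/324, 22189/162]
after L5 α=2/5: [146147/1080, 97993/540, 22297/270]
= [135, 181, 83]

(0,0) stack=L1,L2,L3,L4,L5; from [0,0,0]:
after L1 α=2/3: [278/3, 4/3, 350/3]
after L2 α=1/2: [361/3, 301/6, 250/3]
after L3 α=2/7: [1931/21, 2285/42, 2690/21]
after L4 α=1/3: [8734/63, 6191/63, 8362/63]
after L5 α=1/4: [10561/84, 7661/84, 2920/21]
rounded: [126, 91, 139]

query (0,0) [L1,L2,L3,L4] — begin 0,0,0
+L1 (α=2/3) → [278/3, 4/3, 350/3]
+L2 (α=1/2) → [361/3, 301/6, 250/3]
+L3 (α=2/7) → [1931/21, 2285/42, 2690/21]
+L4 (α=1/3) → [8734/63, 6191/63, 8362/63]
= [139, 98, 133]


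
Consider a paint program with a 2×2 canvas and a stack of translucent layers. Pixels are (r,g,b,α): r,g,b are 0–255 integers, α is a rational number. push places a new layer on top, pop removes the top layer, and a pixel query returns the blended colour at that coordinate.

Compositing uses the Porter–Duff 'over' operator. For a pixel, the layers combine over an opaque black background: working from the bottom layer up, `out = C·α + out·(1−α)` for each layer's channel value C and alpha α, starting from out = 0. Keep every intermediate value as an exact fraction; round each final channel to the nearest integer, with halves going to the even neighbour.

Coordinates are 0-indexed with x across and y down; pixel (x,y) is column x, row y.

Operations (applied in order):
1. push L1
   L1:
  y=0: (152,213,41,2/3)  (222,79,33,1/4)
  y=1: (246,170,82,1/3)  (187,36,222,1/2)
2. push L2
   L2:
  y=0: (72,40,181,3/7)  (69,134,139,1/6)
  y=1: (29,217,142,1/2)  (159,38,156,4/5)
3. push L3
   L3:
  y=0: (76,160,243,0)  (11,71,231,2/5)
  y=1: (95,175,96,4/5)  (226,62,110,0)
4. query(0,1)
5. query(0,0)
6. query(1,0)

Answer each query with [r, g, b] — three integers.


at x=0,y=1 over L1,L2,L3:
L1 α=1/3: [82, 170/3, 82/3]
L2 α=1/2: [111/2, 821/6, 254/3]
L3 α=4/5: [871/10, 5021/30, 1406/15]
rounded: [87, 167, 94]

at x=0,y=0 over L1,L2,L3:
+L1 (α=2/3) → [304/3, 142, 82/3]
+L2 (α=3/7) → [1864/21, 688/7, 1957/21]
+L3 (α=0) → [1864/21, 688/7, 1957/21]
rounded: [89, 98, 93]

(1,0) stack=L1,L2,L3; from [0,0,0]:
L1 α=1/4: [111/2, 79/4, 33/4]
L2 α=1/6: [231/4, 931/24, 721/24]
L3 α=2/5: [781/20, 2067/40, 4417/40]
rounded: [39, 52, 110]


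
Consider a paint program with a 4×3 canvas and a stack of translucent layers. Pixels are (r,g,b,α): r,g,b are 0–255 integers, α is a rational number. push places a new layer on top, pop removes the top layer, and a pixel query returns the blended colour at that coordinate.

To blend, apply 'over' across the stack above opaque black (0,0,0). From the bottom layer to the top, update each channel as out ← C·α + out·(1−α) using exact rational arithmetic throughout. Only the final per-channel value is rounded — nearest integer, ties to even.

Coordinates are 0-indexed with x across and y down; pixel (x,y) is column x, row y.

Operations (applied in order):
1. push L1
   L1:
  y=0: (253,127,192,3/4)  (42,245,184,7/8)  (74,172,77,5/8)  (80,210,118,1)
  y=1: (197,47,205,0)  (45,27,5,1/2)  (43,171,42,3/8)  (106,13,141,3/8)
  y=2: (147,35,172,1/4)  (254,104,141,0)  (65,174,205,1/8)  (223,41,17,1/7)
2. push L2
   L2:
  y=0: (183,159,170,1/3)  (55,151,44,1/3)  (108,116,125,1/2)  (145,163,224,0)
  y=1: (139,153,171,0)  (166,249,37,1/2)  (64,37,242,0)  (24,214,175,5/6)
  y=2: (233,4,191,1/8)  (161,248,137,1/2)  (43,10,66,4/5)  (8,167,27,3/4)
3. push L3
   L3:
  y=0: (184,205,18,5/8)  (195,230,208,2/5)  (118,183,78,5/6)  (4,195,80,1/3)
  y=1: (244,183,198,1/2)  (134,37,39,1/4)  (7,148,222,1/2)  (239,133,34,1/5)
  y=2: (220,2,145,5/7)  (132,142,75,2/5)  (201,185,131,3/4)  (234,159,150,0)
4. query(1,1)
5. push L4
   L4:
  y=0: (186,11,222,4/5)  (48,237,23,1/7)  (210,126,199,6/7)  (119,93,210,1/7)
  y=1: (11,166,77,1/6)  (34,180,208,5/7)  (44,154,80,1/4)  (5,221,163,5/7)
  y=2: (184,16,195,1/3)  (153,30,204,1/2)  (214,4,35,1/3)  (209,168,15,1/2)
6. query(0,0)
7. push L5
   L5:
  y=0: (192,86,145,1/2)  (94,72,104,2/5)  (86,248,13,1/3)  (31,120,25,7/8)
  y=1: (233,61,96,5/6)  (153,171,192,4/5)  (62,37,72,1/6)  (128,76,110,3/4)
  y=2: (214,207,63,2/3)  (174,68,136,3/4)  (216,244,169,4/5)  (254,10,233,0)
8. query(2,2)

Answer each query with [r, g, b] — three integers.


query (1,1) [L1,L2,L3] — begin 0,0,0
after L1 α=1/2: [45/2, 27/2, 5/2]
after L2 α=1/2: [377/4, 525/4, 79/4]
after L3 α=1/4: [1667/16, 1723/16, 393/16]
→ [104, 108, 25]

query (0,0) [L1,L2,L3,L4] — begin 0,0,0
L1 α=3/4: [759/4, 381/4, 144]
L2 α=1/3: [375/2, 233/2, 458/3]
L3 α=5/8: [2965/16, 2749/16, 137/2]
L4 α=4/5: [14869/80, 3453/80, 1913/10]
→ [186, 43, 191]

at x=2,y=2 over L1,L2,L3,L4,L5:
+L1 (α=1/8) → [65/8, 87/4, 205/8]
+L2 (α=4/5) → [1441/40, 247/20, 2317/40]
+L3 (α=3/4) → [25561/160, 11347/80, 18037/160]
+L4 (α=1/3) → [14227/80, 11507/120, 20837/240]
+L5 (α=4/5) → [83347/400, 128627/600, 183077/1200]
rounded: [208, 214, 153]


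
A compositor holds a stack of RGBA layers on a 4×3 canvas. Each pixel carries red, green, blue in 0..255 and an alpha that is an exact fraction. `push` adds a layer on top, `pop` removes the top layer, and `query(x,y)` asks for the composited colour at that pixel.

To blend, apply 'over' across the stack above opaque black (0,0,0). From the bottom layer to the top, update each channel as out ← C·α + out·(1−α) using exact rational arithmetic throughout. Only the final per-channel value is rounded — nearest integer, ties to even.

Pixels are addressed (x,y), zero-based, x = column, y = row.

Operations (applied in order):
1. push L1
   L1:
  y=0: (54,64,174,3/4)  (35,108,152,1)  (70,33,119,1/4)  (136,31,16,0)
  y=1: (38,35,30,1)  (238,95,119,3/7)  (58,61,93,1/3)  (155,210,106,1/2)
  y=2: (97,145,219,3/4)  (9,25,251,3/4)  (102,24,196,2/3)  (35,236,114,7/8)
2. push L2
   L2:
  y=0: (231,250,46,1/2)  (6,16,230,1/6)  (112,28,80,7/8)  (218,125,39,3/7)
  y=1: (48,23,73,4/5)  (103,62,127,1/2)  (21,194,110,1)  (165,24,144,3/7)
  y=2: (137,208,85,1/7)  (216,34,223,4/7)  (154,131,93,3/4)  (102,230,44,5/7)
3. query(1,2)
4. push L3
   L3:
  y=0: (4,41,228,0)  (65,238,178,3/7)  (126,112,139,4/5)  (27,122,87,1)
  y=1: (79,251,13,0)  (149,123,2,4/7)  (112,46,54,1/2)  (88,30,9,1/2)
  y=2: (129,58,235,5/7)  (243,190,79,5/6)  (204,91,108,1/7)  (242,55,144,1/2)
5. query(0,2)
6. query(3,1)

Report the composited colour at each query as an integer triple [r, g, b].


(1,2) stack=L1,L2; from [0,0,0]:
after L1 α=3/4: [27/4, 75/4, 753/4]
after L2 α=4/7: [3537/28, 769/28, 5827/28]
→ [126, 27, 208]

query (0,2) [L1,L2,L3] — begin 0,0,0
after L1 α=3/4: [291/4, 435/4, 657/4]
after L2 α=1/7: [1147/14, 1721/14, 2141/14]
after L3 α=5/7: [5662/49, 3751/49, 10366/49]
= [116, 77, 212]

query (3,1) [L1,L2,L3] — begin 0,0,0
L1 α=1/2: [155/2, 105, 53]
L2 α=3/7: [115, 492/7, 92]
L3 α=1/2: [203/2, 351/7, 101/2]
rounded: [102, 50, 50]


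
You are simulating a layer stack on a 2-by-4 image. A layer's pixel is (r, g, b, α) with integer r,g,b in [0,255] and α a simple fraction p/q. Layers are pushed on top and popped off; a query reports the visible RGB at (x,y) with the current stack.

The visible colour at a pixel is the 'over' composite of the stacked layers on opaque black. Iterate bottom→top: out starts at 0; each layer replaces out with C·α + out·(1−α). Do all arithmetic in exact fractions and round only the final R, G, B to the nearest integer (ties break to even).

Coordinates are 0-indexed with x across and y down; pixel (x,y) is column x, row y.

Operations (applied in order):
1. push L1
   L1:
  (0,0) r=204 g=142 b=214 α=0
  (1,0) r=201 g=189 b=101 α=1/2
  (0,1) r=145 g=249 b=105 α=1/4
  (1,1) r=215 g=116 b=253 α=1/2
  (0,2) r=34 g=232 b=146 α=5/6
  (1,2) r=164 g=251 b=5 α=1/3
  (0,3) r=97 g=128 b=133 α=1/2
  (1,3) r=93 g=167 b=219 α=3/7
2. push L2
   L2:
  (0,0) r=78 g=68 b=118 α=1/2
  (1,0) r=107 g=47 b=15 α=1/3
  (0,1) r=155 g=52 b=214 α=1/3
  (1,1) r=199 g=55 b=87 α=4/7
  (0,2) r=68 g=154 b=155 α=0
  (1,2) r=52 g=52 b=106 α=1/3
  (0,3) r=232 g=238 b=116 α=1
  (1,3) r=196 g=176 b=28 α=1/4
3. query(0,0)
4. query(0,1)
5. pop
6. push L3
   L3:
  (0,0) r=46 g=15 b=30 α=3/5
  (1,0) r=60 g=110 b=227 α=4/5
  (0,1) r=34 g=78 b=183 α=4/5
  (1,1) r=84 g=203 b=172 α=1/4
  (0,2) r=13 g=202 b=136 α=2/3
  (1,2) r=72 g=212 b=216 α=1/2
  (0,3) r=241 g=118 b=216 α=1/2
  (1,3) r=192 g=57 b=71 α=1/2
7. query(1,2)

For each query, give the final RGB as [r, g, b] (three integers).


at x=0,y=0 over L1,L2:
+L1 (α=0) → [0, 0, 0]
+L2 (α=1/2) → [39, 34, 59]
= [39, 34, 59]

at x=0,y=1 over L1,L2:
L1 α=1/4: [145/4, 249/4, 105/4]
L2 α=1/3: [455/6, 353/6, 533/6]
= [76, 59, 89]

(1,2) stack=L1,L3; from [0,0,0]:
L1 α=1/3: [164/3, 251/3, 5/3]
L3 α=1/2: [190/3, 887/6, 653/6]
rounded: [63, 148, 109]


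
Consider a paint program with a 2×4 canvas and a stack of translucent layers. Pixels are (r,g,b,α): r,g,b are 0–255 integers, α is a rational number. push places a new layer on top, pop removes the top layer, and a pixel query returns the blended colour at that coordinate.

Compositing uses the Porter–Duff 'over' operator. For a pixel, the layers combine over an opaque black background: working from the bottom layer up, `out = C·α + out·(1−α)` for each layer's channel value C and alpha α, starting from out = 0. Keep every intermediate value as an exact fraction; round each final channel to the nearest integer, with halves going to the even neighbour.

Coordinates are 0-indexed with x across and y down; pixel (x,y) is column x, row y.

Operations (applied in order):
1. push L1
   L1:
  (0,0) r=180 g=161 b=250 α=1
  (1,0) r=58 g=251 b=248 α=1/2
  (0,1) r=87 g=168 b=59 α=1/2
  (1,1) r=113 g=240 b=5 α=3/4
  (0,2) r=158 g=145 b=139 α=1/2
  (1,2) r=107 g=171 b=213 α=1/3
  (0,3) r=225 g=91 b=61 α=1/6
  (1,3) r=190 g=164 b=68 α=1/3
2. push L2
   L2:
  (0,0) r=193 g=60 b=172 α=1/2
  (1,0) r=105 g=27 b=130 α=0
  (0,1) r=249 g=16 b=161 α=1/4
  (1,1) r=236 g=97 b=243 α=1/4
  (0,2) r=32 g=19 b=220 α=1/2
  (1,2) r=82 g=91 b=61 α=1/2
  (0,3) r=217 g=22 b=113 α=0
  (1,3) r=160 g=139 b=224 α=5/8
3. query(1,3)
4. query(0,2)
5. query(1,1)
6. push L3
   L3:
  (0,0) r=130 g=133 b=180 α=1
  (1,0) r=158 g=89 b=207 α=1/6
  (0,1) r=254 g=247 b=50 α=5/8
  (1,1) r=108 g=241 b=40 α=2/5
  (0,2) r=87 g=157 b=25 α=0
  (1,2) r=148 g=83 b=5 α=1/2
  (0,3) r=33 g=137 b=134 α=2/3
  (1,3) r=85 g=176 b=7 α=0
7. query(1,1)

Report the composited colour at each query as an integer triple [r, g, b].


(1,3) stack=L1,L2; from [0,0,0]:
after L1 α=1/3: [190/3, 164/3, 68/3]
after L2 α=5/8: [495/4, 859/8, 297/2]
→ [124, 107, 148]

(0,2) stack=L1,L2; from [0,0,0]:
L1 α=1/2: [79, 145/2, 139/2]
L2 α=1/2: [111/2, 183/4, 579/4]
rounded: [56, 46, 145]

(1,1) stack=L1,L2; from [0,0,0]:
L1 α=3/4: [339/4, 180, 15/4]
L2 α=1/4: [1961/16, 637/4, 1017/16]
= [123, 159, 64]

at x=1,y=1 over L1,L2,L3:
+L1 (α=3/4) → [339/4, 180, 15/4]
+L2 (α=1/4) → [1961/16, 637/4, 1017/16]
+L3 (α=2/5) → [9339/80, 3839/20, 4331/80]
= [117, 192, 54]
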